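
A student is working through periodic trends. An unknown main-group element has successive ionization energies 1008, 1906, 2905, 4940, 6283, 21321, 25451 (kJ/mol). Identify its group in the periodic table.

Look for the largest jump between consecutive ionization energies: IE6/IE5 ≈ 3.4, far larger than any earlier ratio.
That jump marks the point where a core electron is being removed. So the atom has 5 valence electrons.
A main-group element with 5 valence electrons is in group 15.

Group 15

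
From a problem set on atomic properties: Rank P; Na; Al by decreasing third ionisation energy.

Consider each +2 ion: P²⁺ still has 3 valence electrons; Na²⁺ is already 1 electron into the core; Al²⁺ still has 1 valence electron.
Breaking into a closed-shell core is much more expensive than removing a leftover valence electron — Na has the largest IE_3 here.
Valence configurations: P²⁺ [Ne]3s²3p¹, Al²⁺ [Ne]3s¹.
The numbers (kJ/mol): P 2914, Na 6910, Al 2745.
Putting it together, IE_3: Al < P < Na.

Na > P > Al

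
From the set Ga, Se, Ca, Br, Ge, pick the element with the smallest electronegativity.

Ca is in period 4, group 2; Ga is in period 4, group 13; Ge is in period 4, group 14; Se is in period 4, group 16; Br is in period 4, group 17.
EN rises left→right (higher Z_eff, smaller atoms) and falls top→bottom (larger, more shielded atoms).
All lie in period 4, so electronegativity increases left to right.
The smallest electronegativity among these belongs to Ca.

Ca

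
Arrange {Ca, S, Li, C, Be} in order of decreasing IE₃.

Be > Li > Ca > C > S

After 2 electrons have been removed, what remains? Ca²⁺ is the bare [Ar] core; S²⁺ still has 4 valence electrons; Li²⁺ is already 1 electron into the core; C²⁺ still has 2 valence electrons; Be²⁺ is the bare [He] core.
Breaking into a closed-shell core is much more expensive than removing a leftover valence electron — Ca, Li and Be have the largest IE_3 here.
Valence configurations: S²⁺ [Ne]3s²3p², C²⁺ [He]2s².
Tabulated IE_3 (kJ/mol): Ca 4912, S 3357, Li 11815, C 4620, Be 14849.
So the third ionization energies run S < C < Ca < Li < Be.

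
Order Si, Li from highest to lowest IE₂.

Consider each +1 ion: Si⁺ still has 3 valence electrons; Li⁺ is the bare [He] core.
Breaking into a closed-shell core is much more expensive than removing a leftover valence electron — Li has the largest IE_2 here.
Tabulated IE_2 (kJ/mol): Si 1577, Li 7298.
Overall IE_2 order: Si < Li.

Li > Si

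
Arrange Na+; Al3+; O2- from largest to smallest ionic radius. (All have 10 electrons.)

All of these have 10 electrons, so size is governed by nuclear charge alone: the more protons, the stronger the pull on the same electron cloud, and the smaller the ion.
Nuclear charges: Al3+ (Z=13), Na+ (Z=11), O2- (Z=8).
Largest to smallest: O2- > Na+ > Al3+.

O2- > Na+ > Al3+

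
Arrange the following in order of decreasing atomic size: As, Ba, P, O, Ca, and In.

Ba, Ca, In, As, P, O

O is in period 2, group 16; P is in period 3, group 15; Ca is in period 4, group 2; As is in period 4, group 15; In is in period 5, group 13; Ba is in period 6, group 2.
Moving right in a period, electrons are added to the same shell under a stronger nuclear pull, so atoms get smaller; moving down, a new shell is opened and atoms get larger.
Here both period and group differ, so the two effects have to be weighed against each other.
P > O: both effects reinforce here, so P is clearly the larger of the two.
As > P: they share group 15; the group trend gives As the larger value.
In > As: both effects reinforce here, so In is clearly the larger of the two.
Ca > In: the two effects oppose for this pair; the across-period effect wins (171 vs 142 pm).
Ba > Ca: they share group 2; the group trend gives Ba the larger value.
Approximate values (pm): O 63, P 111, Ca 171, As 121, In 142, Ba 196.
So from largest to smallest: Ba > Ca > In > As > P > O.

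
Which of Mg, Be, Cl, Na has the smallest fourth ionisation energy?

Cl

Consider each +3 ion: Mg³⁺ is already 1 electron into the core; Be³⁺ is already 1 electron into the core; Cl³⁺ still has 4 valence electrons; Na³⁺ is already 2 electrons into the core.
Pulling an electron out of a noble-gas core costs far more than removing a remaining valence electron, so Na, Mg and Be sit at the high end of IE_4.
Approximate IE_4 values (kJ/mol): Mg 10543, Be 21007, Cl 5159, Na 9543.
So the fourth ionization energies run Cl < Na < Mg < Be.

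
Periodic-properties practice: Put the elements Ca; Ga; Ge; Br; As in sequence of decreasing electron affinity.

Br > Ge > As > Ga > Ca

Atoms with high Z_eff and room in the valence shell (especially the halogens) have the most exothermic electron affinities.
All lie in period 4; the across-period trend (electron affinity increases left to right) applies, with the exception below.
Note the exception: Ge has a higher electron affinity than As, contrary to the simple trend — adding an electron to As's half-filled 4p³ is unfavourable, so Ge (4p²) has the more exothermic EA.
Approximate values (kJ/mol): Ca 2, Ga 29, Ge 119, As 78, Br 325.
So from highest to lowest: Br > Ge > As > Ga > Ca.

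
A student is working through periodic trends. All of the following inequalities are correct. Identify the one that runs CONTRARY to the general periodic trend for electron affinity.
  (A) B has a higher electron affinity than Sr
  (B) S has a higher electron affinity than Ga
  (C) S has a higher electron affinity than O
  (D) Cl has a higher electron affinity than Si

(C)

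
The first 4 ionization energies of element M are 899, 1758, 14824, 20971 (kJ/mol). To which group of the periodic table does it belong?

Look for the largest jump between consecutive ionization energies: IE3/IE2 ≈ 8.4, far larger than any earlier ratio.
That jump marks the point where a core electron is being removed. So the atom has 2 valence electrons.
A main-group element with 2 valence electrons is in group 2.

Group 2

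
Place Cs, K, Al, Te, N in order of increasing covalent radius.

N < Al < Te < K < Cs

N is in period 2, group 15; Al is in period 3, group 13; K is in period 4, group 1; Te is in period 5, group 16; Cs is in period 6, group 1.
Moving right in a period, electrons are added to the same shell under a stronger nuclear pull, so atoms get smaller; moving down, a new shell is opened and atoms get larger.
These span different periods and groups, so the two trends combine.
Al > N: both effects reinforce here, so Al is clearly the larger of the two.
Te > Al: period and group pull opposite ways; the down-group shift dominates (136 vs 126 pm).
K > Te: period and group pull opposite ways; the across-period shift dominates (196 vs 136 pm).
Cs > K: they share group 1; the group trend gives Cs the larger value.
For reference (pm): N 71, Al 126, K 196, Te 136, Cs 232.
So from smallest to largest: N < Al < Te < K < Cs.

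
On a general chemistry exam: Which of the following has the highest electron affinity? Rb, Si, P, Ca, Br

Si is in period 3, group 14; P is in period 3, group 15; Ca is in period 4, group 2; Br is in period 4, group 17; Rb is in period 5, group 1.
EA tends to increase across a period and decrease down a group, though the pattern is less regular than for IE or radius.
These span different periods and groups, so the two trends combine.
Rb > Ca: this pair runs against the simple trend — see the exception note.
P > Rb: both effects reinforce here, so P is clearly the higher of the two.
Si > P: this pair runs against the simple trend — see the exception note.
Br > Si: period and group pull opposite ways; the across-period shift dominates (325 vs 134 kJ/mol).
Note the exception: Rb has a higher electron affinity than Ca, contrary to the simple trend — adding an electron to Ca (ns²) has to open a new, higher-energy np subshell, which is unfavourable.
Note the exception: Si has a higher electron affinity than P, contrary to the simple trend — adding an electron to P's half-filled 3p³ is unfavourable, so Si (3p²) has the more exothermic EA.
Tabulated electron affinity (kJ/mol): Si 134, P 72, Ca 2, Br 325, Rb 47.
The highest electron affinity among these belongs to Br.

Br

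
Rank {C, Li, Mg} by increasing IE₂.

Mg, C, Li

After 1 electron has been removed, what remains? C⁺ still has 3 valence electrons; Li⁺ is the bare [He] core; Mg⁺ still has 1 valence electron.
Breaking into a closed-shell core is much more expensive than removing a leftover valence electron — Li has the largest IE_2 here.
Valence configurations: C⁺ [He]2s²2p¹, Mg⁺ [Ne]3s¹.
Tabulated IE_2 (kJ/mol): C 2353, Li 7298, Mg 1451.
Hence IE_2: Mg < C < Li.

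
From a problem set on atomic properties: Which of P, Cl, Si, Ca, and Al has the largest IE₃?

IE_3 is the cost of taking one more electron from the +2 cation: P²⁺ still has 3 valence electrons; Cl²⁺ still has 5 valence electrons; Si²⁺ still has 2 valence electrons; Ca²⁺ is the bare [Ar] core; Al²⁺ still has 1 valence electron.
Pulling an electron out of a noble-gas core costs far more than removing a remaining valence electron, so Ca sits at the high end of IE_3.
Valence configurations: P²⁺ [Ne]3s²3p¹, Cl²⁺ [Ne]3s²3p³, Si²⁺ [Ne]3s², Al²⁺ [Ne]3s¹.
P²⁺ loses a lone 3p electron whereas Si²⁺ must break into a filled 3s² pair, so IE_3(Si) > IE_3(P) even though P has the higher nuclear charge.
Tabulated IE_3 (kJ/mol): P 2914, Cl 3822, Si 3232, Ca 4912, Al 2745.
Hence IE_3: Al < P < Si < Cl < Ca.

Ca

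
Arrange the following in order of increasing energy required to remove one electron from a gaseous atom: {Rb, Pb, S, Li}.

First ionization energy rises across a period (greater Z_eff holds electrons more tightly) and falls down a group (valence electrons are farther from the nucleus).
Neither a single period nor a single group — weigh both effects.
Li > Rb: they share group 1; the group trend gives Li the larger value.
Pb > Li: period and group pull opposite ways; the across-period shift dominates (716 vs 520 kJ/mol).
S > Pb: both effects reinforce here, so S is clearly the higher of the two.
Tabulated first ionization energy (kJ/mol): Li 520, S 1000, Rb 403, Pb 716.
So from lowest to highest: Rb < Li < Pb < S.

Rb, Li, Pb, S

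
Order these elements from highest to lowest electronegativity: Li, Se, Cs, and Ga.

Se > Ga > Li > Cs

Li is in period 2, group 1; Ga is in period 4, group 13; Se is in period 4, group 16; Cs is in period 6, group 1.
EN rises left→right (higher Z_eff, smaller atoms) and falls top→bottom (larger, more shielded atoms).
Here both period and group differ, so the two effects have to be weighed against each other.
Li > Cs: Li sits above Cs in group 1, so the down-group effect alone puts Li higher.
Ga > Li: the two effects oppose for this pair; the across-period effect wins (1.81 vs 0.98).
Se > Ga: both are in period 4; the period trend gives Se the larger value.
Approximate values (Pauling): Li 0.98, Ga 1.81, Se 2.55, Cs 0.79.
So from highest to lowest: Se > Ga > Li > Cs.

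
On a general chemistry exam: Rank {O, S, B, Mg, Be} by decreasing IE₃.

Be > Mg > O > B > S

Consider each +2 ion: O²⁺ still has 4 valence electrons; S²⁺ still has 4 valence electrons; B²⁺ still has 1 valence electron; Mg²⁺ is the bare [Ne] core; Be²⁺ is the bare [He] core.
Core electrons are held far more tightly than valence electrons, so Mg and Be top the IE_3 order.
Valence configurations: O²⁺ [He]2s²2p², S²⁺ [Ne]3s²3p², B²⁺ [He]2s¹.
Tabulated IE_3 (kJ/mol): O 5300, S 3357, B 3660, Mg 7733, Be 14849.
Overall IE_3 order: S < B < O < Mg < Be.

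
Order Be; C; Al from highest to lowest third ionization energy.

After 2 electrons have been removed, what remains? Be²⁺ is the bare [He] core; C²⁺ still has 2 valence electrons; Al²⁺ still has 1 valence electron.
Breaking into a closed-shell core is much more expensive than removing a leftover valence electron — Be has the largest IE_3 here.
Valence configurations: C²⁺ [He]2s², Al²⁺ [Ne]3s¹.
Tabulated IE_3 (kJ/mol): Be 14849, C 4620, Al 2745.
So the third ionization energies run Al < C < Be.

Be, C, Al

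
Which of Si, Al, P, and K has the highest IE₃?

Consider each +2 ion: Si²⁺ still has 2 valence electrons; Al²⁺ still has 1 valence electron; P²⁺ still has 3 valence electrons; K²⁺ is already 1 electron into the core.
Core electrons are held far more tightly than valence electrons, so K tops the IE_3 order.
Valence configurations: Si²⁺ [Ne]3s², Al²⁺ [Ne]3s¹, P²⁺ [Ne]3s²3p¹.
P²⁺ loses a lone 3p electron whereas Si²⁺ must break into a filled 3s² pair, so IE_3(Si) > IE_3(P) even though P has the higher nuclear charge.
Approximate IE_3 values (kJ/mol): Si 3232, Al 2745, P 2914, K 4420.
Putting it together, IE_3: Al < P < Si < K.

K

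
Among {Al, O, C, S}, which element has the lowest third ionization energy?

After 2 electrons have been removed, what remains? Al²⁺ still has 1 valence electron; O²⁺ still has 4 valence electrons; C²⁺ still has 2 valence electrons; S²⁺ still has 4 valence electrons.
All are still removing valence electrons, so compare the +2 ions as you would atoms: IE_3 generally rises across a period (higher Z_eff) and falls down a group (larger shell), subject to the usual subshell exceptions.
Valence configurations: Al²⁺ [Ne]3s¹, O²⁺ [He]2s²2p², C²⁺ [He]2s², S²⁺ [Ne]3s²3p².
The numbers (kJ/mol): Al 2745, O 5300, C 4620, S 3357.
Overall IE_3 order: Al < S < C < O.

Al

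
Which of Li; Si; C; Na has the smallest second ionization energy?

Si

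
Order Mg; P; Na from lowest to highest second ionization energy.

After 1 electron has been removed, what remains? Mg⁺ still has 1 valence electron; P⁺ still has 4 valence electrons; Na⁺ is the bare [Ne] core.
Breaking into a closed-shell core is much more expensive than removing a leftover valence electron — Na has the largest IE_2 here.
Valence configurations: Mg⁺ [Ne]3s¹, P⁺ [Ne]3s²3p².
Tabulated IE_2 (kJ/mol): Mg 1451, P 1907, Na 4562.
Putting it together, IE_2: Mg < P < Na.

Mg, P, Na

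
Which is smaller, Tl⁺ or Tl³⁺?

Tl³⁺

Both ions have Z = 81 protons, but Tl³⁺ has lost more electrons, so its remaining electrons feel a larger effective nuclear charge per electron and are pulled in more tightly.
Higher positive charge → smaller ion, so Tl⁺ > Tl³⁺.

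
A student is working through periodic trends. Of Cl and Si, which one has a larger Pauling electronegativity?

Cl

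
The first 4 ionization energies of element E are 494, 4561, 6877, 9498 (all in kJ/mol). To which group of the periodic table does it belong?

Group 1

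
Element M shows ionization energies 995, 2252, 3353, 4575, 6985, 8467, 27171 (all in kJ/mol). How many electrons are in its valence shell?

6

Look for the largest jump between consecutive ionization energies: IE7/IE6 ≈ 3.2, far larger than any earlier ratio.
That jump marks the point where a core electron is being removed. So the atom has 6 valence electrons.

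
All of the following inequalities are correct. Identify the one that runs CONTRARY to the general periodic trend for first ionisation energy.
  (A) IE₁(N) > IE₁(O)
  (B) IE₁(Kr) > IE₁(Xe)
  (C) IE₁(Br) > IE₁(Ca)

The general trend: first ionisation energy increases across a period and decreases down a group.
(A) N (period 2, group 15) vs O (period 2, group 16): the stated order contradicts the simple trend.
(B) Kr (period 4, group 18) vs Xe (period 5, group 18): the stated order agrees with the simple trend.
(C) Br (period 4, group 17) vs Ca (period 4, group 2): the stated order agrees with the simple trend.
The exception is (A): pairing an electron in O's 2p⁴ costs repulsion energy, so O ionizes more easily than half-filled N (2p³).

(A)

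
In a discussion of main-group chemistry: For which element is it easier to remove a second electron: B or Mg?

Consider each +1 ion: B⁺ still has 2 valence electrons; Mg⁺ still has 1 valence electron.
All are still removing valence electrons, so compare the +1 ions as you would atoms: IE_2 generally rises across a period (higher Z_eff) and falls down a group (larger shell), subject to the usual subshell exceptions.
Valence configurations: B⁺ [He]2s², Mg⁺ [Ne]3s¹.
Tabulated IE_2 (kJ/mol): B 2427, Mg 1451.
So the second ionization energies run Mg < B.

Mg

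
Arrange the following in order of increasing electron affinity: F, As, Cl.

F is in period 2, group 17; Cl is in period 3, group 17; As is in period 4, group 15.
Adding an electron releases more energy for atoms nearer the top right (short of the noble gases).
These span different periods and groups, so the two trends combine.
F > As: both effects reinforce here, so F is clearly the higher of the two.
Cl > F: this pair runs against the simple trend — see the exception note.
Note the exception: Cl has a higher electron affinity than F, contrary to the simple trend — F's small 2p subshell makes the incoming electron feel strong e⁻–e⁻ repulsion, so Cl actually releases more energy on gaining an electron.
For reference (kJ/mol): F 328, Cl 349, As 78.
So from lowest to highest: As < F < Cl.

As, F, Cl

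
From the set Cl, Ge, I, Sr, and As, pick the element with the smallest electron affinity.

Sr

Cl is in period 3, group 17; Ge is in period 4, group 14; As is in period 4, group 15; Sr is in period 5, group 2; I is in period 5, group 17.
Atoms with high Z_eff and room in the valence shell (especially the halogens) have the most exothermic electron affinities.
These span different periods and groups, so the two trends combine.
As > Sr: relative to Sr, both the across-period and down-group shifts push As's electron affinity up.
Ge > As: this pair runs against the simple trend — see the exception note.
I > Ge: the two effects oppose for this pair; the across-period effect wins (295 vs 119 kJ/mol).
Cl > I: they share group 17; the group trend gives Cl the larger value.
Note the exception: Ge has a higher electron affinity than As, contrary to the simple trend — adding an electron to As's half-filled 4p³ is unfavourable, so Ge (4p²) has the more exothermic EA.
Tabulated electron affinity (kJ/mol): Cl 349, Ge 119, As 78, Sr 5, I 295.
The smallest electron affinity among these belongs to Sr.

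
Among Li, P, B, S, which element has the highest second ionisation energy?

IE_2 is the cost of taking one more electron from the +1 cation: Li⁺ is the bare [He] core; P⁺ still has 4 valence electrons; B⁺ still has 2 valence electrons; S⁺ still has 5 valence electrons.
Pulling an electron out of a noble-gas core costs far more than removing a remaining valence electron, so Li sits at the high end of IE_2.
Valence configurations: P⁺ [Ne]3s²3p², B⁺ [He]2s², S⁺ [Ne]3s²3p³.
Tabulated IE_2 (kJ/mol): Li 7298, P 1907, B 2427, S 2252.
Putting it together, IE_2: P < S < B < Li.

Li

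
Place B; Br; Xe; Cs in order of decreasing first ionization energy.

Xe, Br, B, Cs

B is in period 2, group 13; Br is in period 4, group 17; Xe is in period 5, group 18; Cs is in period 6, group 1.
Removing the outermost electron gets harder across a period and easier down a group.
Neither a single period nor a single group — weigh both effects.
B > Cs: both effects reinforce here, so B is clearly the higher of the two.
Br > B: period and group pull opposite ways; the across-period shift dominates (1140 vs 801 kJ/mol).
Xe > Br: period and group pull opposite ways; the across-period shift dominates (1170 vs 1140 kJ/mol).
For reference (kJ/mol): B 801, Br 1140, Xe 1170, Cs 376.
So from highest to lowest: Xe > Br > B > Cs.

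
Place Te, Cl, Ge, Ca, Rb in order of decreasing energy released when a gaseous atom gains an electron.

Cl > Te > Ge > Rb > Ca

Cl is in period 3, group 17; Ca is in period 4, group 2; Ge is in period 4, group 14; Rb is in period 5, group 1; Te is in period 5, group 16.
Electron affinity generally becomes more exothermic across a period toward the halogens and less exothermic down a group.
These span different periods and groups, so the two trends combine.
Rb > Ca: this pair runs against the simple trend — see the exception note.
Ge > Rb: both effects reinforce here, so Ge is clearly the higher of the two.
Te > Ge: the two effects oppose for this pair; the across-period effect wins (190 vs 119 kJ/mol).
Cl > Te: relative to Te, both the across-period and down-group shifts push Cl's electron affinity up.
Note the exception: Rb has a higher electron affinity than Ca, contrary to the simple trend — adding an electron to Ca (ns²) has to open a new, higher-energy np subshell, which is unfavourable.
Approximate values (kJ/mol): Cl 349, Ca 2, Ge 119, Rb 47, Te 190.
So from highest to lowest: Cl > Te > Ge > Rb > Ca.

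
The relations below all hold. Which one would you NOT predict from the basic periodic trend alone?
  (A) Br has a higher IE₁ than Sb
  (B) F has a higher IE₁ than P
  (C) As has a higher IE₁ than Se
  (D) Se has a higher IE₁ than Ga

The general trend: IE₁ increases across a period and decreases down a group.
(A) Br (period 4, group 17) vs Sb (period 5, group 15): the stated order agrees with the simple trend.
(B) F (period 2, group 17) vs P (period 3, group 15): the stated order agrees with the simple trend.
(C) As (period 4, group 15) vs Se (period 4, group 16): the stated order contradicts the simple trend.
(D) Se (period 4, group 16) vs Ga (period 4, group 13): the stated order agrees with the simple trend.
The exception is (C): Se (4p⁴) ionizes more easily than half-filled As (4p³).

(C)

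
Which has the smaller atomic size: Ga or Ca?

Ca is in period 4, group 2; Ga is in period 4, group 13.
Radius decreases left→right (rising Z_eff, same n) and increases top→bottom (higher n).
All lie in period 4, so atomic radius increases right to left.
So Ga has the smaller atomic size (Ga < Ca).

Ga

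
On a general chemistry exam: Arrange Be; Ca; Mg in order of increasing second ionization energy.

Ca, Mg, Be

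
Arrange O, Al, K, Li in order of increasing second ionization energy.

Al, K, O, Li

Consider each +1 ion: O⁺ still has 5 valence electrons; Al⁺ still has 2 valence electrons; K⁺ is the bare [Ar] core; Li⁺ is the bare [He] core.
Usually core removal costs more than valence removal, but here the competition is close: a tightly held n=2 valence electron can cost more to remove than an n=3 core electron, so the actual values have to decide it.
Valence configurations: O⁺ [He]2s²2p³, Al⁺ [Ne]3s².
Approximate IE_2 values (kJ/mol): O 3388, Al 1817, K 3052, Li 7298.
Putting it together, IE_2: Al < K < O < Li.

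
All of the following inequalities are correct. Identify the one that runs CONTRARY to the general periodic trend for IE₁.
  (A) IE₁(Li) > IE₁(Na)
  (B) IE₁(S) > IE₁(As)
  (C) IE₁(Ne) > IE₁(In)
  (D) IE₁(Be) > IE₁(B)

(D)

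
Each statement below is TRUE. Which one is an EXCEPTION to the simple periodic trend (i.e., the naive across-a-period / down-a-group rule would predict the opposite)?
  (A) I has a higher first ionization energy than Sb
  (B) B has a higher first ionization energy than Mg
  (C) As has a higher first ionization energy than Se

The general trend: first ionization energy increases across a period and decreases down a group.
(A) I (period 5, group 17) vs Sb (period 5, group 15): the stated order agrees with the simple trend.
(B) B (period 2, group 13) vs Mg (period 3, group 2): the stated order agrees with the simple trend.
(C) As (period 4, group 15) vs Se (period 4, group 16): the stated order contradicts the simple trend.
The exception is (C): Se (4p⁴) ionizes more easily than half-filled As (4p³).

(C)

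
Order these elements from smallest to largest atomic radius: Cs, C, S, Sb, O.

O < C < S < Sb < Cs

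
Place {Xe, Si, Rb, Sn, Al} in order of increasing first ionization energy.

Rb < Al < Sn < Si < Xe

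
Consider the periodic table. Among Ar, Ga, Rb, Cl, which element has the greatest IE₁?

Ar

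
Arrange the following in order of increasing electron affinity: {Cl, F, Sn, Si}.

Electron affinity generally becomes more exothermic across a period toward the halogens and less exothermic down a group.
These span different periods and groups, so the two trends combine.
Si > Sn: Si sits above Sn in group 14, so the down-group effect alone puts Si higher.
F > Si: relative to Si, both the across-period and down-group shifts push F's electron affinity up.
Cl > F: this pair runs against the simple trend — see the exception note.
Note the exception: Cl has a higher electron affinity than F, contrary to the simple trend — F's small 2p subshell makes the incoming electron feel strong e⁻–e⁻ repulsion, so Cl actually releases more energy on gaining an electron.
Approximate values (kJ/mol): F 328, Si 134, Cl 349, Sn 107.
So from lowest to highest: Sn < Si < F < Cl.

Sn < Si < F < Cl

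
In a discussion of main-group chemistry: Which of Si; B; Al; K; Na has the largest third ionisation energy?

IE_3 is the cost of taking one more electron from the +2 cation: Si²⁺ still has 2 valence electrons; B²⁺ still has 1 valence electron; Al²⁺ still has 1 valence electron; K²⁺ is already 1 electron into the core; Na²⁺ is already 1 electron into the core.
Breaking into a closed-shell core is much more expensive than removing a leftover valence electron — K and Na have the largest IE_3 here.
Valence configurations: Si²⁺ [Ne]3s², B²⁺ [He]2s¹, Al²⁺ [Ne]3s¹.
Tabulated IE_3 (kJ/mol): Si 3232, B 3660, Al 2745, K 4420, Na 6910.
Hence IE_3: Al < Si < B < K < Na.

Na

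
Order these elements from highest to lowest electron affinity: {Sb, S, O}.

S > O > Sb

O is in period 2, group 16; S is in period 3, group 16; Sb is in period 5, group 15.
Adding an electron releases more energy for atoms nearer the top right (short of the noble gases).
These span different periods and groups, so the two trends combine.
O > Sb: relative to Sb, both the across-period and down-group shifts push O's electron affinity up.
S > O: this pair runs against the simple trend — see the exception note.
Note the exception: S has a higher electron affinity than O, contrary to the simple trend — the compact 2p subshell of O repels the added electron more than S's larger 3p does.
Tabulated electron affinity (kJ/mol): O 141, S 200, Sb 103.
So from highest to lowest: S > O > Sb.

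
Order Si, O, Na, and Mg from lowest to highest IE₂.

After 1 electron has been removed, what remains? Si⁺ still has 3 valence electrons; O⁺ still has 5 valence electrons; Na⁺ is the bare [Ne] core; Mg⁺ still has 1 valence electron.
Core electrons are held far more tightly than valence electrons, so Na tops the IE_2 order.
Valence configurations: Si⁺ [Ne]3s²3p¹, O⁺ [He]2s²2p³, Mg⁺ [Ne]3s¹.
Tabulated IE_2 (kJ/mol): Si 1577, O 3388, Na 4562, Mg 1451.
Overall IE_2 order: Mg < Si < O < Na.

Mg < Si < O < Na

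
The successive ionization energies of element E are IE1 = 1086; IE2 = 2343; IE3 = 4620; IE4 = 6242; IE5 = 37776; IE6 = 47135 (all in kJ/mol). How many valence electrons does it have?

Look for the largest jump between consecutive ionization energies: IE5/IE4 ≈ 6.1, far larger than any earlier ratio.
That jump marks the point where a core electron is being removed. So the atom has 4 valence electrons.

4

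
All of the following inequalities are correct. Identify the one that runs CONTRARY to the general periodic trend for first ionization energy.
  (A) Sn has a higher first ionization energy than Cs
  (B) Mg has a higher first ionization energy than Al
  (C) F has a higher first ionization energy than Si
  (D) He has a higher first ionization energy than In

The general trend: first ionization energy increases across a period and decreases down a group.
(A) Sn (period 5, group 14) vs Cs (period 6, group 1): the stated order agrees with the simple trend.
(B) Mg (period 3, group 2) vs Al (period 3, group 13): the stated order contradicts the simple trend.
(C) F (period 2, group 17) vs Si (period 3, group 14): the stated order agrees with the simple trend.
(D) He (period 1, group 18) vs In (period 5, group 13): the stated order agrees with the simple trend.
The exception is (B): Al's single 3p electron is easier to remove than one from Mg's filled 3s².

(B)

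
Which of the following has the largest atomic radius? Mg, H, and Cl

Mg

H is in period 1, group 1; Mg is in period 3, group 2; Cl is in period 3, group 17.
Radius decreases left→right (rising Z_eff, same n) and increases top→bottom (higher n).
Here both period and group differ, so the two effects have to be weighed against each other.
Cl > H: the two effects oppose for this pair; the down-group effect wins (99 vs 32 pm).
Mg > Cl: both are in period 3; the period trend gives Mg the larger value.
For reference (pm): H 32, Mg 139, Cl 99.
The largest atomic radius among these belongs to Mg.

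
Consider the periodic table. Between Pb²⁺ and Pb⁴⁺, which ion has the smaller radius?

Pb⁴⁺

Both ions have Z = 82 protons, but Pb⁴⁺ has lost more electrons, so its remaining electrons feel a larger effective nuclear charge per electron and are pulled in more tightly.
Higher positive charge → smaller ion, so Pb²⁺ > Pb⁴⁺.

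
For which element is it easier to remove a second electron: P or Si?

Si

Consider each +1 ion: P⁺ still has 4 valence electrons; Si⁺ still has 3 valence electrons.
All are still removing valence electrons, so compare the +1 ions as you would atoms: IE_2 generally rises across a period (higher Z_eff) and falls down a group (larger shell), subject to the usual subshell exceptions.
Valence configurations: P⁺ [Ne]3s²3p², Si⁺ [Ne]3s²3p¹.
Tabulated IE_2 (kJ/mol): P 1907, Si 1577.
Hence IE_2: Si < P.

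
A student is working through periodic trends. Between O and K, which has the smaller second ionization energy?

Consider each +1 ion: O⁺ still has 5 valence electrons; K⁺ is the bare [Ar] core.
Usually core removal costs more than valence removal, but here the competition is close: a tightly held n=2 valence electron can cost more to remove than an n=3 core electron, so the actual values have to decide it.
Approximate IE_2 values (kJ/mol): O 3388, K 3052.
Hence IE_2: K < O.

K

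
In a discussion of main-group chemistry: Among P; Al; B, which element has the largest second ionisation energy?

B

After 1 electron has been removed, what remains? P⁺ still has 4 valence electrons; Al⁺ still has 2 valence electrons; B⁺ still has 2 valence electrons.
All are still removing valence electrons, so compare the +1 ions as you would atoms: IE_2 generally rises across a period (higher Z_eff) and falls down a group (larger shell), subject to the usual subshell exceptions.
Valence configurations: P⁺ [Ne]3s²3p², Al⁺ [Ne]3s², B⁺ [He]2s².
Tabulated IE_2 (kJ/mol): P 1907, Al 1817, B 2427.
So the second ionization energies run Al < P < B.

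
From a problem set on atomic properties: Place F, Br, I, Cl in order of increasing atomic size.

F < Cl < Br < I

F is in period 2, group 17; Cl is in period 3, group 17; Br is in period 4, group 17; I is in period 5, group 17.
Moving right in a period, electrons are added to the same shell under a stronger nuclear pull, so atoms get smaller; moving down, a new shell is opened and atoms get larger.
All are in group 17, so atomic radius increases down the group.
So from smallest to largest: F < Cl < Br < I.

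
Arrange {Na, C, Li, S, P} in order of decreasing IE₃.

Li > Na > C > S > P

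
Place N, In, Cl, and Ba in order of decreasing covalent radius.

N is in period 2, group 15; Cl is in period 3, group 17; In is in period 5, group 13; Ba is in period 6, group 2.
Atomic radius shrinks across a period as nuclear charge pulls the same shell inward, and grows down a group as new shells are added.
Neither a single period nor a single group — weigh both effects.
Cl > N: period and group pull opposite ways; the down-group shift dominates (99 vs 71 pm).
In > Cl: relative to Cl, both the across-period and down-group shifts push In's atomic radius up.
Ba > In: both effects reinforce here, so Ba is clearly the larger of the two.
Tabulated atomic radius (pm): N 71, Cl 99, In 142, Ba 196.
So from largest to smallest: Ba > In > Cl > N.

Ba, In, Cl, N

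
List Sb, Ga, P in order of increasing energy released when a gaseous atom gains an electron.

Ga < P < Sb

Atoms with high Z_eff and room in the valence shell (especially the halogens) have the most exothermic electron affinities.
Here both period and group differ, so the two effects have to be weighed against each other.
P > Ga: relative to Ga, both the across-period and down-group shifts push P's electron affinity up.
Sb > P: this pair runs against the simple trend — see the exception note.
Note the exception: Sb has a higher electron affinity than P, contrary to the simple trend — both are half-filled np³, but the pairing/repulsion penalty for the added electron shrinks as the p orbitals become larger and more diffuse down the group, and for Sb that outweighs the weaker nuclear attraction.
Approximate values (kJ/mol): P 72, Ga 29, Sb 103.
So from lowest to highest: Ga < P < Sb.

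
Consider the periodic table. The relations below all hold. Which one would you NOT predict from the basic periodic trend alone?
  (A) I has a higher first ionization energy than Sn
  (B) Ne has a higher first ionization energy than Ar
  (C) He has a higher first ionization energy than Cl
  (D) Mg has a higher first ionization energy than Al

The general trend: first ionization energy increases across a period and decreases down a group.
(A) I (period 5, group 17) vs Sn (period 5, group 14): the stated order agrees with the simple trend.
(B) Ne (period 2, group 18) vs Ar (period 3, group 18): the stated order agrees with the simple trend.
(C) He (period 1, group 18) vs Cl (period 3, group 17): the stated order agrees with the simple trend.
(D) Mg (period 3, group 2) vs Al (period 3, group 13): the stated order contradicts the simple trend.
The exception is (D): Al's single 3p electron is easier to remove than one from Mg's filled 3s².

(D)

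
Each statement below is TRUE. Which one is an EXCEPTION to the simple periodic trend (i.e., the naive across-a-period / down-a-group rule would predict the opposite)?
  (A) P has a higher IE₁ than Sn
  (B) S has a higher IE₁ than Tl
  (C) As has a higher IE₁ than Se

The general trend: IE₁ increases across a period and decreases down a group.
(A) P (period 3, group 15) vs Sn (period 5, group 14): the stated order agrees with the simple trend.
(B) S (period 3, group 16) vs Tl (period 6, group 13): the stated order agrees with the simple trend.
(C) As (period 4, group 15) vs Se (period 4, group 16): the stated order contradicts the simple trend.
The exception is (C): Se (4p⁴) ionizes more easily than half-filled As (4p³).

(C)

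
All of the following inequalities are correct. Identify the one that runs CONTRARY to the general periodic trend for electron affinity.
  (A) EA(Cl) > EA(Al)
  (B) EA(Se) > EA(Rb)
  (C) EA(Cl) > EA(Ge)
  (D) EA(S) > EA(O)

The general trend: electron affinity increases across a period and decreases down a group.
(A) Cl (period 3, group 17) vs Al (period 3, group 13): the stated order agrees with the simple trend.
(B) Se (period 4, group 16) vs Rb (period 5, group 1): the stated order agrees with the simple trend.
(C) Cl (period 3, group 17) vs Ge (period 4, group 14): the stated order agrees with the simple trend.
(D) S (period 3, group 16) vs O (period 2, group 16): the stated order contradicts the simple trend.
The exception is (D): the compact 2p subshell of O repels the added electron more than S's larger 3p does.

(D)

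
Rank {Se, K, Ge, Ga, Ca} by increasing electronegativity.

K < Ca < Ga < Ge < Se

K is in period 4, group 1; Ca is in period 4, group 2; Ga is in period 4, group 13; Ge is in period 4, group 14; Se is in period 4, group 16.
Smaller atoms with higher effective nuclear charge are more electronegative.
All lie in period 4, so electronegativity increases left to right.
So from lowest to highest: K < Ca < Ga < Ge < Se.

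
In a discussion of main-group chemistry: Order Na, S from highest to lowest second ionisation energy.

Na, S

After 1 electron has been removed, what remains? Na⁺ is the bare [Ne] core; S⁺ still has 5 valence electrons.
Pulling an electron out of a noble-gas core costs far more than removing a remaining valence electron, so Na sits at the high end of IE_2.
Tabulated IE_2 (kJ/mol): Na 4562, S 2252.
Overall IE_2 order: S < Na.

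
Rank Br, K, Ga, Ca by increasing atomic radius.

Br < Ga < Ca < K

Atomic radius shrinks across a period as nuclear charge pulls the same shell inward, and grows down a group as new shells are added.
All lie in period 4, so atomic radius increases right to left.
So from smallest to largest: Br < Ga < Ca < K.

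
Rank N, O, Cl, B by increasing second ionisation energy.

Cl < B < N < O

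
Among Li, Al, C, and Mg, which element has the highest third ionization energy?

Li

After 2 electrons have been removed, what remains? Li²⁺ is already 1 electron into the core; Al²⁺ still has 1 valence electron; C²⁺ still has 2 valence electrons; Mg²⁺ is the bare [Ne] core.
Breaking into a closed-shell core is much more expensive than removing a leftover valence electron — Mg and Li have the largest IE_3 here.
Valence configurations: Al²⁺ [Ne]3s¹, C²⁺ [He]2s².
Tabulated IE_3 (kJ/mol): Li 11815, Al 2745, C 4620, Mg 7733.
So the third ionization energies run Al < C < Mg < Li.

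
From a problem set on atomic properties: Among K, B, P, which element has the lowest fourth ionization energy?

P

The fourth ionization energy removes an electron from the +3 ion. For each element: K³⁺ is already 2 electrons into the core; B³⁺ is the bare [He] core; P³⁺ still has 2 valence electrons.
Core electrons are held far more tightly than valence electrons, so K and B top the IE_4 order.
Tabulated IE_4 (kJ/mol): K 5877, B 25026, P 4964.
So the fourth ionization energies run P < K < B.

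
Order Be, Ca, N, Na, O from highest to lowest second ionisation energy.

Na, O, N, Be, Ca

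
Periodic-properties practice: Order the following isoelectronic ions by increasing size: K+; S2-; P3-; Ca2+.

Ca2+ < K+ < S2- < P3-

All of these have 18 electrons, so size is governed by nuclear charge alone: the more protons, the stronger the pull on the same electron cloud, and the smaller the ion.
Nuclear charges: Ca2+ (Z=20), K+ (Z=19), S2- (Z=16), P3- (Z=15).
Smallest to largest: Ca2+ < K+ < S2- < P3-.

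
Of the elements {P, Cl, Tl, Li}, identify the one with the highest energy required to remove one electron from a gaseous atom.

Cl

Li is in period 2, group 1; P is in period 3, group 15; Cl is in period 3, group 17; Tl is in period 6, group 13.
Removing the outermost electron gets harder across a period and easier down a group.
These span different periods and groups, so the two trends combine.
Tl > Li: the two effects oppose for this pair; the across-period effect wins (589 vs 520 kJ/mol).
P > Tl: relative to Tl, both the across-period and down-group shifts push P's first ionization energy up.
Cl > P: Cl lies to the right of P in period 3, so the across-period effect alone puts Cl higher.
Tabulated first ionization energy (kJ/mol): Li 520, P 1012, Cl 1251, Tl 589.
The highest energy required to remove one electron from a gaseous atom among these belongs to Cl.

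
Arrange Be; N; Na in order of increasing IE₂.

Be < N < Na

Consider each +1 ion: Be⁺ still has 1 valence electron; N⁺ still has 4 valence electrons; Na⁺ is the bare [Ne] core.
Pulling an electron out of a noble-gas core costs far more than removing a remaining valence electron, so Na sits at the high end of IE_2.
Valence configurations: Be⁺ [He]2s¹, N⁺ [He]2s²2p².
Approximate IE_2 values (kJ/mol): Be 1757, N 2856, Na 4562.
So the second ionization energies run Be < N < Na.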